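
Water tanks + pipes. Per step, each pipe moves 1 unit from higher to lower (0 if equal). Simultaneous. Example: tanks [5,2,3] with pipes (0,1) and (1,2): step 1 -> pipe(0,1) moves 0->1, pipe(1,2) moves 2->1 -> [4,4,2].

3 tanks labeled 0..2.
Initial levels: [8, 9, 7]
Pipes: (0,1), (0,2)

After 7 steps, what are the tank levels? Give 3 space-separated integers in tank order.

Step 1: flows [1->0,0->2] -> levels [8 8 8]
Step 2: flows [0=1,0=2] -> levels [8 8 8]
  -> stable; steps 3..7 unchanged -> [8 8 8]

Answer: 8 8 8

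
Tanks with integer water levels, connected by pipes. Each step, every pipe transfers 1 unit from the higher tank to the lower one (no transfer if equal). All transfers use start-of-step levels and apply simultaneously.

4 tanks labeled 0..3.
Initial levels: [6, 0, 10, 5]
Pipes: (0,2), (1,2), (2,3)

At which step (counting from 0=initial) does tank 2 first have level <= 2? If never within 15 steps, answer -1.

Step 1: flows [2->0,2->1,2->3] -> levels [7 1 7 6]
Step 2: flows [0=2,2->1,2->3] -> levels [7 2 5 7]
Step 3: flows [0->2,2->1,3->2] -> levels [6 3 6 6]
Step 4: flows [0=2,2->1,2=3] -> levels [6 4 5 6]
Step 5: flows [0->2,2->1,3->2] -> levels [5 5 6 5]
Step 6: flows [2->0,2->1,2->3] -> levels [6 6 3 6]
Step 7: flows [0->2,1->2,3->2] -> levels [5 5 6 5]
  -> period-2 cycle (repeats step 5); tank 2 never drops to <=2
Tank 2 never reaches <=2 within 15 steps

Answer: -1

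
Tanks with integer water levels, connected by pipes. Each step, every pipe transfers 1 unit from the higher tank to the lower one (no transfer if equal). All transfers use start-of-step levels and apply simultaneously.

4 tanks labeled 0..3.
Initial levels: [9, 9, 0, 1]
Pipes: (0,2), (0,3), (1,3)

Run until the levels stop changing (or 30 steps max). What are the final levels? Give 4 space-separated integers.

Answer: 4 4 5 6

Derivation:
Step 1: flows [0->2,0->3,1->3] -> levels [7 8 1 3]
Step 2: flows [0->2,0->3,1->3] -> levels [5 7 2 5]
Step 3: flows [0->2,0=3,1->3] -> levels [4 6 3 6]
Step 4: flows [0->2,3->0,1=3] -> levels [4 6 4 5]
Step 5: flows [0=2,3->0,1->3] -> levels [5 5 4 5]
Step 6: flows [0->2,0=3,1=3] -> levels [4 5 5 5]
Step 7: flows [2->0,3->0,1=3] -> levels [6 5 4 4]
Step 8: flows [0->2,0->3,1->3] -> levels [4 4 5 6]
Step 9: flows [2->0,3->0,3->1] -> levels [6 5 4 4]
  -> period-2 cycle: step 9 state = step 7 state; never stabilizes
  -> state at step 30: (30-7) mod 2 = 1, same as step 8 -> [4 4 5 6]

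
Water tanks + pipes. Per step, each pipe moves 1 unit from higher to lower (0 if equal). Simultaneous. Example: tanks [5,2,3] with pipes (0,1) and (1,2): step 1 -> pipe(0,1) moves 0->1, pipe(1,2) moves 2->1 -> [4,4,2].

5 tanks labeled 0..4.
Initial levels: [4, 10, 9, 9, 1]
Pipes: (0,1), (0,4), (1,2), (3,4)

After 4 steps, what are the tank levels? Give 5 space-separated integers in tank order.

Step 1: flows [1->0,0->4,1->2,3->4] -> levels [4 8 10 8 3]
Step 2: flows [1->0,0->4,2->1,3->4] -> levels [4 8 9 7 5]
Step 3: flows [1->0,4->0,2->1,3->4] -> levels [6 8 8 6 5]
Step 4: flows [1->0,0->4,1=2,3->4] -> levels [6 7 8 5 7]

Answer: 6 7 8 5 7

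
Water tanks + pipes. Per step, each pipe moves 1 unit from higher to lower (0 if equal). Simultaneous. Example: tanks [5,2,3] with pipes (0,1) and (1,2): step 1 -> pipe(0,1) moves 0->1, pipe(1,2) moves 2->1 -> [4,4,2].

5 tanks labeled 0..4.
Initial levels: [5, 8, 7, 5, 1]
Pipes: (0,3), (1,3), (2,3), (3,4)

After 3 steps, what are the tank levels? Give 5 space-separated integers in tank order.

Answer: 5 5 5 7 4

Derivation:
Step 1: flows [0=3,1->3,2->3,3->4] -> levels [5 7 6 6 2]
Step 2: flows [3->0,1->3,2=3,3->4] -> levels [6 6 6 5 3]
Step 3: flows [0->3,1->3,2->3,3->4] -> levels [5 5 5 7 4]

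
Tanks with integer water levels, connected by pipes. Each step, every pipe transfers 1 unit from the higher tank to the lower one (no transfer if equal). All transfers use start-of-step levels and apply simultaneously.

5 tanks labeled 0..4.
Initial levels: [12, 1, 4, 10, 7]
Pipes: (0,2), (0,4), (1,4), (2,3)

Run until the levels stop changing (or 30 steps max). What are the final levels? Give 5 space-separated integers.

Step 1: flows [0->2,0->4,4->1,3->2] -> levels [10 2 6 9 7]
Step 2: flows [0->2,0->4,4->1,3->2] -> levels [8 3 8 8 7]
Step 3: flows [0=2,0->4,4->1,2=3] -> levels [7 4 8 8 7]
Step 4: flows [2->0,0=4,4->1,2=3] -> levels [8 5 7 8 6]
Step 5: flows [0->2,0->4,4->1,3->2] -> levels [6 6 9 7 6]
Step 6: flows [2->0,0=4,1=4,2->3] -> levels [7 6 7 8 6]
Step 7: flows [0=2,0->4,1=4,3->2] -> levels [6 6 8 7 7]
Step 8: flows [2->0,4->0,4->1,2->3] -> levels [8 7 6 8 5]
Step 9: flows [0->2,0->4,1->4,3->2] -> levels [6 6 8 7 7]
  -> period-2 cycle: step 9 state = step 7 state; never stabilizes
  -> state at step 30: (30-7) mod 2 = 1, same as step 8 -> [8 7 6 8 5]

Answer: 8 7 6 8 5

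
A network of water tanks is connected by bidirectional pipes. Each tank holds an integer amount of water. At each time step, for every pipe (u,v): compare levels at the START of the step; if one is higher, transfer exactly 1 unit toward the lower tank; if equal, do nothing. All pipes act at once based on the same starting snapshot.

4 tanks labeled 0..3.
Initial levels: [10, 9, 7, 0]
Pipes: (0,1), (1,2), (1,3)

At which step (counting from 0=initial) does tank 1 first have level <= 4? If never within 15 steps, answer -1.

Answer: -1

Derivation:
Step 1: flows [0->1,1->2,1->3] -> levels [9 8 8 1]
Step 2: flows [0->1,1=2,1->3] -> levels [8 8 8 2]
Step 3: flows [0=1,1=2,1->3] -> levels [8 7 8 3]
Step 4: flows [0->1,2->1,1->3] -> levels [7 8 7 4]
Step 5: flows [1->0,1->2,1->3] -> levels [8 5 8 5]
Step 6: flows [0->1,2->1,1=3] -> levels [7 7 7 5]
Step 7: flows [0=1,1=2,1->3] -> levels [7 6 7 6]
Step 8: flows [0->1,2->1,1=3] -> levels [6 8 6 6]
Step 9: flows [1->0,1->2,1->3] -> levels [7 5 7 7]
Step 10: flows [0->1,2->1,3->1] -> levels [6 8 6 6]
  -> period-2 cycle (repeats step 8); tank 1 never drops to <=4
Tank 1 never reaches <=4 within 15 steps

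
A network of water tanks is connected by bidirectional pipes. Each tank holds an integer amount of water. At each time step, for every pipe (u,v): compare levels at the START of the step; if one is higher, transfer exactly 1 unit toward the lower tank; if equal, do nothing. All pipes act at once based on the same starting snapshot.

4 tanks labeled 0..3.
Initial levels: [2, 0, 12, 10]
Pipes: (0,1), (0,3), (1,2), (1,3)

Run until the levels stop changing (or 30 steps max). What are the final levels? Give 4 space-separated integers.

Answer: 6 5 7 6

Derivation:
Step 1: flows [0->1,3->0,2->1,3->1] -> levels [2 3 11 8]
Step 2: flows [1->0,3->0,2->1,3->1] -> levels [4 4 10 6]
Step 3: flows [0=1,3->0,2->1,3->1] -> levels [5 6 9 4]
Step 4: flows [1->0,0->3,2->1,1->3] -> levels [5 5 8 6]
Step 5: flows [0=1,3->0,2->1,3->1] -> levels [6 7 7 4]
Step 6: flows [1->0,0->3,1=2,1->3] -> levels [6 5 7 6]
Step 7: flows [0->1,0=3,2->1,3->1] -> levels [5 8 6 5]
Step 8: flows [1->0,0=3,1->2,1->3] -> levels [6 5 7 6]
  -> period-2 cycle: step 8 state = step 6 state; never stabilizes
  -> state at step 30: (30-6) mod 2 = 0, same as step 6 -> [6 5 7 6]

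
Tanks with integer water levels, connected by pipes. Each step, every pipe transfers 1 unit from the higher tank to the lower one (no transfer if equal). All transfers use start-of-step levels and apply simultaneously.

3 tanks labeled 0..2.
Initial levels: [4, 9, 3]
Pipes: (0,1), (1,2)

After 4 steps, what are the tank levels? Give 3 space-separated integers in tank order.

Step 1: flows [1->0,1->2] -> levels [5 7 4]
Step 2: flows [1->0,1->2] -> levels [6 5 5]
Step 3: flows [0->1,1=2] -> levels [5 6 5]
Step 4: flows [1->0,1->2] -> levels [6 4 6]

Answer: 6 4 6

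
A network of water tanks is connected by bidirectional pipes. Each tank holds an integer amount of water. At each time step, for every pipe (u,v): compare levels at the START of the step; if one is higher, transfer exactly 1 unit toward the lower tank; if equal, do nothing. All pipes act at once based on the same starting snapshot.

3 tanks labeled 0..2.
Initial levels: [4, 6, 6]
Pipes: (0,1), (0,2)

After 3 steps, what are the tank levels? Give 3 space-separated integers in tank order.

Step 1: flows [1->0,2->0] -> levels [6 5 5]
Step 2: flows [0->1,0->2] -> levels [4 6 6]
  -> period-2 cycle: step 2 state = step 0 state
  -> state at step 3: (3-0) mod 2 = 1, same as step 1 -> [6 5 5]

Answer: 6 5 5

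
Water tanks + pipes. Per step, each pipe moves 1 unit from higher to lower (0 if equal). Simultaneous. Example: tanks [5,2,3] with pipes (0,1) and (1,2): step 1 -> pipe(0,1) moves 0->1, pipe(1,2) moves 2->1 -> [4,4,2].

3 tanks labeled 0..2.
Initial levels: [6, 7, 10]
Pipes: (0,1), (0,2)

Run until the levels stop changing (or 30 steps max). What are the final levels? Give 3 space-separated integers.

Step 1: flows [1->0,2->0] -> levels [8 6 9]
Step 2: flows [0->1,2->0] -> levels [8 7 8]
Step 3: flows [0->1,0=2] -> levels [7 8 8]
Step 4: flows [1->0,2->0] -> levels [9 7 7]
Step 5: flows [0->1,0->2] -> levels [7 8 8]
  -> period-2 cycle: step 5 state = step 3 state; never stabilizes
  -> state at step 30: (30-3) mod 2 = 1, same as step 4 -> [9 7 7]

Answer: 9 7 7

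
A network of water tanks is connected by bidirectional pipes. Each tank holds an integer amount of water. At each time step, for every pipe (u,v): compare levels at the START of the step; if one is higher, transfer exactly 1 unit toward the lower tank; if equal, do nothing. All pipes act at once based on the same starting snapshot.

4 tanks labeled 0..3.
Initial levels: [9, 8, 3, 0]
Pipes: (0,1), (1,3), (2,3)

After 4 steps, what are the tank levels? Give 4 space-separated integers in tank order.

Answer: 7 6 3 4

Derivation:
Step 1: flows [0->1,1->3,2->3] -> levels [8 8 2 2]
Step 2: flows [0=1,1->3,2=3] -> levels [8 7 2 3]
Step 3: flows [0->1,1->3,3->2] -> levels [7 7 3 3]
Step 4: flows [0=1,1->3,2=3] -> levels [7 6 3 4]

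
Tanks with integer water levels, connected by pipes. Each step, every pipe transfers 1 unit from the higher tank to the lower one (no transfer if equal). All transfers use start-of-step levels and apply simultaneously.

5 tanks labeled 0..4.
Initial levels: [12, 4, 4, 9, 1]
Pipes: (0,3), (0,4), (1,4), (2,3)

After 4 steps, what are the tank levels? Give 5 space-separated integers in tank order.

Answer: 6 4 7 8 5

Derivation:
Step 1: flows [0->3,0->4,1->4,3->2] -> levels [10 3 5 9 3]
Step 2: flows [0->3,0->4,1=4,3->2] -> levels [8 3 6 9 4]
Step 3: flows [3->0,0->4,4->1,3->2] -> levels [8 4 7 7 4]
Step 4: flows [0->3,0->4,1=4,2=3] -> levels [6 4 7 8 5]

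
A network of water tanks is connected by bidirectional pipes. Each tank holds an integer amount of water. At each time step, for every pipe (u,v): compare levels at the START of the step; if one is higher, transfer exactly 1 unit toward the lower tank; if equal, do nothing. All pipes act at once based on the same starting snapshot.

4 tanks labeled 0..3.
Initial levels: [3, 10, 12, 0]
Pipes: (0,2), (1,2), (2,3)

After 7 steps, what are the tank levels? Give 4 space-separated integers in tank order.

Step 1: flows [2->0,2->1,2->3] -> levels [4 11 9 1]
Step 2: flows [2->0,1->2,2->3] -> levels [5 10 8 2]
Step 3: flows [2->0,1->2,2->3] -> levels [6 9 7 3]
Step 4: flows [2->0,1->2,2->3] -> levels [7 8 6 4]
Step 5: flows [0->2,1->2,2->3] -> levels [6 7 7 5]
Step 6: flows [2->0,1=2,2->3] -> levels [7 7 5 6]
Step 7: flows [0->2,1->2,3->2] -> levels [6 6 8 5]

Answer: 6 6 8 5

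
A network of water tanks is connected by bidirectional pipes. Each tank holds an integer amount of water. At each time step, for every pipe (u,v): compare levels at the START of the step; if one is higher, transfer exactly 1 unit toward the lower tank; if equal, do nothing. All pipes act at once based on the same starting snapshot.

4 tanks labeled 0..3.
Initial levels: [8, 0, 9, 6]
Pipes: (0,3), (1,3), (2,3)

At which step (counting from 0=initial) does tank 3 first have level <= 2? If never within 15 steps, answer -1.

Answer: -1

Derivation:
Step 1: flows [0->3,3->1,2->3] -> levels [7 1 8 7]
Step 2: flows [0=3,3->1,2->3] -> levels [7 2 7 7]
Step 3: flows [0=3,3->1,2=3] -> levels [7 3 7 6]
Step 4: flows [0->3,3->1,2->3] -> levels [6 4 6 7]
Step 5: flows [3->0,3->1,3->2] -> levels [7 5 7 4]
Step 6: flows [0->3,1->3,2->3] -> levels [6 4 6 7]
  -> period-2 cycle (repeats step 4); tank 3 never drops to <=2
Tank 3 never reaches <=2 within 15 steps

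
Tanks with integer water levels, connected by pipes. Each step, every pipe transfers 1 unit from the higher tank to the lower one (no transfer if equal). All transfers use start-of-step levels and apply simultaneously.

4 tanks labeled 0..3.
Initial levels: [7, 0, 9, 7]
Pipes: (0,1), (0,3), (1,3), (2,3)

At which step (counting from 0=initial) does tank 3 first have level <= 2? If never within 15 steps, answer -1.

Step 1: flows [0->1,0=3,3->1,2->3] -> levels [6 2 8 7]
Step 2: flows [0->1,3->0,3->1,2->3] -> levels [6 4 7 6]
Step 3: flows [0->1,0=3,3->1,2->3] -> levels [5 6 6 6]
Step 4: flows [1->0,3->0,1=3,2=3] -> levels [7 5 6 5]
Step 5: flows [0->1,0->3,1=3,2->3] -> levels [5 6 5 7]
Step 6: flows [1->0,3->0,3->1,3->2] -> levels [7 6 6 4]
Step 7: flows [0->1,0->3,1->3,2->3] -> levels [5 6 5 7]
  -> period-2 cycle (repeats step 5); tank 3 never drops to <=2
Tank 3 never reaches <=2 within 15 steps

Answer: -1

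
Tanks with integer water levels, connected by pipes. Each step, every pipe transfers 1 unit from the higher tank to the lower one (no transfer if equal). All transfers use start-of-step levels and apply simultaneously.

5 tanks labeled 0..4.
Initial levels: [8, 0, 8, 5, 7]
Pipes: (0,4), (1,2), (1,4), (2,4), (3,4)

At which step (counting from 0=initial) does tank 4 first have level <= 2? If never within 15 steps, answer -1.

Step 1: flows [0->4,2->1,4->1,2->4,4->3] -> levels [7 2 6 6 7]
Step 2: flows [0=4,2->1,4->1,4->2,4->3] -> levels [7 4 6 7 4]
Step 3: flows [0->4,2->1,1=4,2->4,3->4] -> levels [6 5 4 6 7]
Step 4: flows [4->0,1->2,4->1,4->2,4->3] -> levels [7 5 6 7 3]
Step 5: flows [0->4,2->1,1->4,2->4,3->4] -> levels [6 5 4 6 7]
  -> period-2 cycle (repeats step 3); tank 4 never drops to <=2
Tank 4 never reaches <=2 within 15 steps

Answer: -1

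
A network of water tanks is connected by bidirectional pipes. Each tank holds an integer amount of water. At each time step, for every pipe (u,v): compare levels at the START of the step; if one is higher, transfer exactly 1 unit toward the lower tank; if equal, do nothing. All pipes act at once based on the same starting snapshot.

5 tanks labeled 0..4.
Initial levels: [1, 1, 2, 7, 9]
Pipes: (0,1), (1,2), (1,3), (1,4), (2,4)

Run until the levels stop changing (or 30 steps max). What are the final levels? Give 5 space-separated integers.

Step 1: flows [0=1,2->1,3->1,4->1,4->2] -> levels [1 4 2 6 7]
Step 2: flows [1->0,1->2,3->1,4->1,4->2] -> levels [2 4 4 5 5]
Step 3: flows [1->0,1=2,3->1,4->1,4->2] -> levels [3 5 5 4 3]
Step 4: flows [1->0,1=2,1->3,1->4,2->4] -> levels [4 2 4 5 5]
Step 5: flows [0->1,2->1,3->1,4->1,4->2] -> levels [3 6 4 4 3]
Step 6: flows [1->0,1->2,1->3,1->4,2->4] -> levels [4 2 4 5 5]
  -> period-2 cycle: step 6 state = step 4 state; never stabilizes
  -> state at step 30: (30-4) mod 2 = 0, same as step 4 -> [4 2 4 5 5]

Answer: 4 2 4 5 5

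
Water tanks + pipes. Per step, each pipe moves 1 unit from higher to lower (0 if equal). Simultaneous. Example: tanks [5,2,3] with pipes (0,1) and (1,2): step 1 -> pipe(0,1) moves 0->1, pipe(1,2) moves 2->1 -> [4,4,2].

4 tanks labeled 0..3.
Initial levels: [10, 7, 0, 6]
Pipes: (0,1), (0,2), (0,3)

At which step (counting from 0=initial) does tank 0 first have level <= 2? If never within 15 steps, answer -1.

Answer: -1

Derivation:
Step 1: flows [0->1,0->2,0->3] -> levels [7 8 1 7]
Step 2: flows [1->0,0->2,0=3] -> levels [7 7 2 7]
Step 3: flows [0=1,0->2,0=3] -> levels [6 7 3 7]
Step 4: flows [1->0,0->2,3->0] -> levels [7 6 4 6]
Step 5: flows [0->1,0->2,0->3] -> levels [4 7 5 7]
Step 6: flows [1->0,2->0,3->0] -> levels [7 6 4 6]
  -> period-2 cycle (repeats step 4); tank 0 never drops to <=2
Tank 0 never reaches <=2 within 15 steps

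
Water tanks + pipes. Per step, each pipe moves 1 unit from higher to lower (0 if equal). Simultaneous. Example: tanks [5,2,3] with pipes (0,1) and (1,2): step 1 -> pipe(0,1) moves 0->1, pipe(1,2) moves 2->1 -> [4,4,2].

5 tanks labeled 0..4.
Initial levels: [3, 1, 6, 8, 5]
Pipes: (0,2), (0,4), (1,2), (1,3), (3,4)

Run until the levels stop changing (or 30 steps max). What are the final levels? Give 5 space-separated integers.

Answer: 4 5 4 4 6

Derivation:
Step 1: flows [2->0,4->0,2->1,3->1,3->4] -> levels [5 3 4 6 5]
Step 2: flows [0->2,0=4,2->1,3->1,3->4] -> levels [4 5 4 4 6]
Step 3: flows [0=2,4->0,1->2,1->3,4->3] -> levels [5 3 5 6 4]
Step 4: flows [0=2,0->4,2->1,3->1,3->4] -> levels [4 5 4 4 6]
  -> period-2 cycle: step 4 state = step 2 state; never stabilizes
  -> state at step 30: (30-2) mod 2 = 0, same as step 2 -> [4 5 4 4 6]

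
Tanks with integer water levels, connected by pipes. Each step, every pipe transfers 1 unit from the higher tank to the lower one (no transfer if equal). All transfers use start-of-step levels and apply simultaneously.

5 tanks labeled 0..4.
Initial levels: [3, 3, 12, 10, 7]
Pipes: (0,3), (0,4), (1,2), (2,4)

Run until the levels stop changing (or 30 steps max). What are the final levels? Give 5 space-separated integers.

Step 1: flows [3->0,4->0,2->1,2->4] -> levels [5 4 10 9 7]
Step 2: flows [3->0,4->0,2->1,2->4] -> levels [7 5 8 8 7]
Step 3: flows [3->0,0=4,2->1,2->4] -> levels [8 6 6 7 8]
Step 4: flows [0->3,0=4,1=2,4->2] -> levels [7 6 7 8 7]
Step 5: flows [3->0,0=4,2->1,2=4] -> levels [8 7 6 7 7]
Step 6: flows [0->3,0->4,1->2,4->2] -> levels [6 6 8 8 7]
Step 7: flows [3->0,4->0,2->1,2->4] -> levels [8 7 6 7 7]
  -> period-2 cycle: step 7 state = step 5 state; never stabilizes
  -> state at step 30: (30-5) mod 2 = 1, same as step 6 -> [6 6 8 8 7]

Answer: 6 6 8 8 7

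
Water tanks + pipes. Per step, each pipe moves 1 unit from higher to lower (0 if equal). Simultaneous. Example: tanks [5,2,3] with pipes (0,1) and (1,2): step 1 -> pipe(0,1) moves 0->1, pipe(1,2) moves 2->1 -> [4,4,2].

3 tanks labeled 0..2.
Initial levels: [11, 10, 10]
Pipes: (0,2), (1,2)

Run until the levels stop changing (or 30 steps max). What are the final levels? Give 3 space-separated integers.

Answer: 11 11 9

Derivation:
Step 1: flows [0->2,1=2] -> levels [10 10 11]
Step 2: flows [2->0,2->1] -> levels [11 11 9]
Step 3: flows [0->2,1->2] -> levels [10 10 11]
  -> period-2 cycle: step 3 state = step 1 state; never stabilizes
  -> state at step 30: (30-1) mod 2 = 1, same as step 2 -> [11 11 9]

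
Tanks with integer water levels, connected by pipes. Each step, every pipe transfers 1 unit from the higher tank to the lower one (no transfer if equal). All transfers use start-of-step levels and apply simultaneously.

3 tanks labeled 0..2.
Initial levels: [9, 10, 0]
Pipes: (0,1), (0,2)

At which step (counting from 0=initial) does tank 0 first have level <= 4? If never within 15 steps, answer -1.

Answer: -1

Derivation:
Step 1: flows [1->0,0->2] -> levels [9 9 1]
Step 2: flows [0=1,0->2] -> levels [8 9 2]
Step 3: flows [1->0,0->2] -> levels [8 8 3]
Step 4: flows [0=1,0->2] -> levels [7 8 4]
Step 5: flows [1->0,0->2] -> levels [7 7 5]
Step 6: flows [0=1,0->2] -> levels [6 7 6]
Step 7: flows [1->0,0=2] -> levels [7 6 6]
Step 8: flows [0->1,0->2] -> levels [5 7 7]
Step 9: flows [1->0,2->0] -> levels [7 6 6]
  -> period-2 cycle (repeats step 7); tank 0 never drops to <=4
Tank 0 never reaches <=4 within 15 steps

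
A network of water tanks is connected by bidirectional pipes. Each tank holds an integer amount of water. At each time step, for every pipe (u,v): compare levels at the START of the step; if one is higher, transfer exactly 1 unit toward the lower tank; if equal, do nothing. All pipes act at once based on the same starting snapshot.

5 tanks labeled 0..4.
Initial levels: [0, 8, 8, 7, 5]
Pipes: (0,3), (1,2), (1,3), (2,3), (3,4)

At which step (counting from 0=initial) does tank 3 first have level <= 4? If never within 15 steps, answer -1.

Step 1: flows [3->0,1=2,1->3,2->3,3->4] -> levels [1 7 7 7 6]
Step 2: flows [3->0,1=2,1=3,2=3,3->4] -> levels [2 7 7 5 7]
Step 3: flows [3->0,1=2,1->3,2->3,4->3] -> levels [3 6 6 7 6]
Step 4: flows [3->0,1=2,3->1,3->2,3->4] -> levels [4 7 7 3 7]
Tank 3 first reaches <=4 at step 4

Answer: 4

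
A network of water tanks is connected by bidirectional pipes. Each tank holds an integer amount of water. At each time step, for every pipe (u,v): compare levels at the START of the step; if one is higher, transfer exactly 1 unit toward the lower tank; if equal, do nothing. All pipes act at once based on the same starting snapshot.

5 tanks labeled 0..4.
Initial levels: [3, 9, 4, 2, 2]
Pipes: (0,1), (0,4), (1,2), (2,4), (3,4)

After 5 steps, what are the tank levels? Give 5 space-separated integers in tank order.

Step 1: flows [1->0,0->4,1->2,2->4,3=4] -> levels [3 7 4 2 4]
Step 2: flows [1->0,4->0,1->2,2=4,4->3] -> levels [5 5 5 3 2]
Step 3: flows [0=1,0->4,1=2,2->4,3->4] -> levels [4 5 4 2 5]
Step 4: flows [1->0,4->0,1->2,4->2,4->3] -> levels [6 3 6 3 2]
Step 5: flows [0->1,0->4,2->1,2->4,3->4] -> levels [4 5 4 2 5]

Answer: 4 5 4 2 5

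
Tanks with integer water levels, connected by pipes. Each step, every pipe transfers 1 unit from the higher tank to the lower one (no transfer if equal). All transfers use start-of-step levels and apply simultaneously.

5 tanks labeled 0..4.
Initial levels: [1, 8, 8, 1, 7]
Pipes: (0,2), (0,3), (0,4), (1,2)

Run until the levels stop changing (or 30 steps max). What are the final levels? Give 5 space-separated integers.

Step 1: flows [2->0,0=3,4->0,1=2] -> levels [3 8 7 1 6]
Step 2: flows [2->0,0->3,4->0,1->2] -> levels [4 7 7 2 5]
Step 3: flows [2->0,0->3,4->0,1=2] -> levels [5 7 6 3 4]
Step 4: flows [2->0,0->3,0->4,1->2] -> levels [4 6 6 4 5]
Step 5: flows [2->0,0=3,4->0,1=2] -> levels [6 6 5 4 4]
Step 6: flows [0->2,0->3,0->4,1->2] -> levels [3 5 7 5 5]
Step 7: flows [2->0,3->0,4->0,2->1] -> levels [6 6 5 4 4]
  -> period-2 cycle: step 7 state = step 5 state; never stabilizes
  -> state at step 30: (30-5) mod 2 = 1, same as step 6 -> [3 5 7 5 5]

Answer: 3 5 7 5 5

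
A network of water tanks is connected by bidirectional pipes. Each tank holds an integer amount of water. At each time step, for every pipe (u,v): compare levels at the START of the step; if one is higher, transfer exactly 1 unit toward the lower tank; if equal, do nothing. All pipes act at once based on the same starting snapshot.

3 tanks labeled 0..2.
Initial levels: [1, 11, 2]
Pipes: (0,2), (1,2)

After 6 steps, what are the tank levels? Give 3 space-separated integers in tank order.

Step 1: flows [2->0,1->2] -> levels [2 10 2]
Step 2: flows [0=2,1->2] -> levels [2 9 3]
Step 3: flows [2->0,1->2] -> levels [3 8 3]
Step 4: flows [0=2,1->2] -> levels [3 7 4]
Step 5: flows [2->0,1->2] -> levels [4 6 4]
Step 6: flows [0=2,1->2] -> levels [4 5 5]

Answer: 4 5 5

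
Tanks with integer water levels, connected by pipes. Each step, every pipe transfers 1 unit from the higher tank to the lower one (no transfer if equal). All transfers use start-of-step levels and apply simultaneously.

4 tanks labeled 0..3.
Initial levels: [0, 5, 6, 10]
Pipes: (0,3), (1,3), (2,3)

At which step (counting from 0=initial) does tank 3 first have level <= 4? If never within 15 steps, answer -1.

Step 1: flows [3->0,3->1,3->2] -> levels [1 6 7 7]
Step 2: flows [3->0,3->1,2=3] -> levels [2 7 7 5]
Step 3: flows [3->0,1->3,2->3] -> levels [3 6 6 6]
Step 4: flows [3->0,1=3,2=3] -> levels [4 6 6 5]
Step 5: flows [3->0,1->3,2->3] -> levels [5 5 5 6]
Step 6: flows [3->0,3->1,3->2] -> levels [6 6 6 3]
Tank 3 first reaches <=4 at step 6

Answer: 6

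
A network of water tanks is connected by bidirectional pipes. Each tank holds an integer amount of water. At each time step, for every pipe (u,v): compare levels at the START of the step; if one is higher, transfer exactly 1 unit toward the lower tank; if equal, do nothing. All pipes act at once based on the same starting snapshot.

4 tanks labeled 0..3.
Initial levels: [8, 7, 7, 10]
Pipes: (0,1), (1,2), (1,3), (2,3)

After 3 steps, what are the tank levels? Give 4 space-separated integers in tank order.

Answer: 7 9 8 8

Derivation:
Step 1: flows [0->1,1=2,3->1,3->2] -> levels [7 9 8 8]
Step 2: flows [1->0,1->2,1->3,2=3] -> levels [8 6 9 9]
Step 3: flows [0->1,2->1,3->1,2=3] -> levels [7 9 8 8]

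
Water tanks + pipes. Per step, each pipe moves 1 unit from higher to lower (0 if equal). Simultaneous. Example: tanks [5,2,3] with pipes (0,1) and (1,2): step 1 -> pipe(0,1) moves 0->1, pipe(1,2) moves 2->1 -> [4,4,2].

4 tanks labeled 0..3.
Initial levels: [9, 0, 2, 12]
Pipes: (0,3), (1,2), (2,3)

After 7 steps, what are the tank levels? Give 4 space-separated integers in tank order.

Step 1: flows [3->0,2->1,3->2] -> levels [10 1 2 10]
Step 2: flows [0=3,2->1,3->2] -> levels [10 2 2 9]
Step 3: flows [0->3,1=2,3->2] -> levels [9 2 3 9]
Step 4: flows [0=3,2->1,3->2] -> levels [9 3 3 8]
Step 5: flows [0->3,1=2,3->2] -> levels [8 3 4 8]
Step 6: flows [0=3,2->1,3->2] -> levels [8 4 4 7]
Step 7: flows [0->3,1=2,3->2] -> levels [7 4 5 7]

Answer: 7 4 5 7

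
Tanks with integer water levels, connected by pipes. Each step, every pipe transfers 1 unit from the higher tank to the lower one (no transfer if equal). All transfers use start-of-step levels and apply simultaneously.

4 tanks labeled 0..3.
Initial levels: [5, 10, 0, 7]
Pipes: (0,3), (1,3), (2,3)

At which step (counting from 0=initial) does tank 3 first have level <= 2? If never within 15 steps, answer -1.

Answer: -1

Derivation:
Step 1: flows [3->0,1->3,3->2] -> levels [6 9 1 6]
Step 2: flows [0=3,1->3,3->2] -> levels [6 8 2 6]
Step 3: flows [0=3,1->3,3->2] -> levels [6 7 3 6]
Step 4: flows [0=3,1->3,3->2] -> levels [6 6 4 6]
Step 5: flows [0=3,1=3,3->2] -> levels [6 6 5 5]
Step 6: flows [0->3,1->3,2=3] -> levels [5 5 5 7]
Step 7: flows [3->0,3->1,3->2] -> levels [6 6 6 4]
Step 8: flows [0->3,1->3,2->3] -> levels [5 5 5 7]
  -> period-2 cycle (repeats step 6); tank 3 never drops to <=2
Tank 3 never reaches <=2 within 15 steps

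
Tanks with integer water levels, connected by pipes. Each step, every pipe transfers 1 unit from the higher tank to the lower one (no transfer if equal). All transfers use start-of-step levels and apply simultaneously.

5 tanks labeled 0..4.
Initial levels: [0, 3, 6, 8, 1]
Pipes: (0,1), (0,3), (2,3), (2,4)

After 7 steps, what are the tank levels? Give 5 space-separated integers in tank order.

Step 1: flows [1->0,3->0,3->2,2->4] -> levels [2 2 6 6 2]
Step 2: flows [0=1,3->0,2=3,2->4] -> levels [3 2 5 5 3]
Step 3: flows [0->1,3->0,2=3,2->4] -> levels [3 3 4 4 4]
Step 4: flows [0=1,3->0,2=3,2=4] -> levels [4 3 4 3 4]
Step 5: flows [0->1,0->3,2->3,2=4] -> levels [2 4 3 5 4]
Step 6: flows [1->0,3->0,3->2,4->2] -> levels [4 3 5 3 3]
Step 7: flows [0->1,0->3,2->3,2->4] -> levels [2 4 3 5 4]

Answer: 2 4 3 5 4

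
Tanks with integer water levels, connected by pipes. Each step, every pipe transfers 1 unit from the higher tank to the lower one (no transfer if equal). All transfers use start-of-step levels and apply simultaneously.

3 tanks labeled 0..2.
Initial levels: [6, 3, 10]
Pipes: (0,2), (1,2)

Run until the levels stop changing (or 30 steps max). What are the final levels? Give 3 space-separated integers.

Answer: 6 6 7

Derivation:
Step 1: flows [2->0,2->1] -> levels [7 4 8]
Step 2: flows [2->0,2->1] -> levels [8 5 6]
Step 3: flows [0->2,2->1] -> levels [7 6 6]
Step 4: flows [0->2,1=2] -> levels [6 6 7]
Step 5: flows [2->0,2->1] -> levels [7 7 5]
Step 6: flows [0->2,1->2] -> levels [6 6 7]
  -> period-2 cycle: step 6 state = step 4 state; never stabilizes
  -> state at step 30: (30-4) mod 2 = 0, same as step 4 -> [6 6 7]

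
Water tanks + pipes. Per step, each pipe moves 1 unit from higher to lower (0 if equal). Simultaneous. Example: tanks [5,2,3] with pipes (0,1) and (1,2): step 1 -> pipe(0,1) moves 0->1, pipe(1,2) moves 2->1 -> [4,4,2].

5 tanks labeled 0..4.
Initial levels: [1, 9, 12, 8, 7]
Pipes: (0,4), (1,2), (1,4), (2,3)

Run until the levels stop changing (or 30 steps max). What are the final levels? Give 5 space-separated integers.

Step 1: flows [4->0,2->1,1->4,2->3] -> levels [2 9 10 9 7]
Step 2: flows [4->0,2->1,1->4,2->3] -> levels [3 9 8 10 7]
Step 3: flows [4->0,1->2,1->4,3->2] -> levels [4 7 10 9 7]
Step 4: flows [4->0,2->1,1=4,2->3] -> levels [5 8 8 10 6]
Step 5: flows [4->0,1=2,1->4,3->2] -> levels [6 7 9 9 6]
Step 6: flows [0=4,2->1,1->4,2=3] -> levels [6 7 8 9 7]
Step 7: flows [4->0,2->1,1=4,3->2] -> levels [7 8 8 8 6]
Step 8: flows [0->4,1=2,1->4,2=3] -> levels [6 7 8 8 8]
Step 9: flows [4->0,2->1,4->1,2=3] -> levels [7 9 7 8 6]
Step 10: flows [0->4,1->2,1->4,3->2] -> levels [6 7 9 7 8]
Step 11: flows [4->0,2->1,4->1,2->3] -> levels [7 9 7 8 6]
  -> period-2 cycle: step 11 state = step 9 state; never stabilizes
  -> state at step 30: (30-9) mod 2 = 1, same as step 10 -> [6 7 9 7 8]

Answer: 6 7 9 7 8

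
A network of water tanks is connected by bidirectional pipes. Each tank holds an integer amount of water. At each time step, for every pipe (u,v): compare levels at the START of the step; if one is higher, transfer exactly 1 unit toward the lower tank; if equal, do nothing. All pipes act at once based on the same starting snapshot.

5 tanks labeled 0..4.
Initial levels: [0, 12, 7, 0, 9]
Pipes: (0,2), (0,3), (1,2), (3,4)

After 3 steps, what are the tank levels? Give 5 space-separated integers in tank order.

Answer: 3 9 7 3 6

Derivation:
Step 1: flows [2->0,0=3,1->2,4->3] -> levels [1 11 7 1 8]
Step 2: flows [2->0,0=3,1->2,4->3] -> levels [2 10 7 2 7]
Step 3: flows [2->0,0=3,1->2,4->3] -> levels [3 9 7 3 6]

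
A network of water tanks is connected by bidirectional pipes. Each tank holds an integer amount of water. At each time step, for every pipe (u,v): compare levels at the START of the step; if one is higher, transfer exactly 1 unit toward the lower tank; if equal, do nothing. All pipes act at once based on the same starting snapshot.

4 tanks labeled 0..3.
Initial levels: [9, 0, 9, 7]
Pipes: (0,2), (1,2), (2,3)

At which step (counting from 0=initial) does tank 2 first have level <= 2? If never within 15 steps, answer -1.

Step 1: flows [0=2,2->1,2->3] -> levels [9 1 7 8]
Step 2: flows [0->2,2->1,3->2] -> levels [8 2 8 7]
Step 3: flows [0=2,2->1,2->3] -> levels [8 3 6 8]
Step 4: flows [0->2,2->1,3->2] -> levels [7 4 7 7]
Step 5: flows [0=2,2->1,2=3] -> levels [7 5 6 7]
Step 6: flows [0->2,2->1,3->2] -> levels [6 6 7 6]
Step 7: flows [2->0,2->1,2->3] -> levels [7 7 4 7]
Step 8: flows [0->2,1->2,3->2] -> levels [6 6 7 6]
  -> period-2 cycle (repeats step 6); tank 2 never drops to <=2
Tank 2 never reaches <=2 within 15 steps

Answer: -1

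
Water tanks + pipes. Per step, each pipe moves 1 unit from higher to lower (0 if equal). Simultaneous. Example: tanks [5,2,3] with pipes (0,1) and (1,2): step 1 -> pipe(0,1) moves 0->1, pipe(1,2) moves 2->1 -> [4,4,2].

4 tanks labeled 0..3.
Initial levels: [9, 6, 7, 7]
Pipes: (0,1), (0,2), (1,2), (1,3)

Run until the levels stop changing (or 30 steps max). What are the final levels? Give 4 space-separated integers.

Answer: 8 6 8 7

Derivation:
Step 1: flows [0->1,0->2,2->1,3->1] -> levels [7 9 7 6]
Step 2: flows [1->0,0=2,1->2,1->3] -> levels [8 6 8 7]
Step 3: flows [0->1,0=2,2->1,3->1] -> levels [7 9 7 6]
  -> period-2 cycle: step 3 state = step 1 state; never stabilizes
  -> state at step 30: (30-1) mod 2 = 1, same as step 2 -> [8 6 8 7]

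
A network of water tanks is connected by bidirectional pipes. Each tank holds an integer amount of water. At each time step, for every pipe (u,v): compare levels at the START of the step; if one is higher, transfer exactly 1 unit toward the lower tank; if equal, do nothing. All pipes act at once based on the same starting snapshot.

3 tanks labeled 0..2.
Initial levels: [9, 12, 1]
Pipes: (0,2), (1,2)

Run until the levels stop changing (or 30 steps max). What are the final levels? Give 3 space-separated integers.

Answer: 8 8 6

Derivation:
Step 1: flows [0->2,1->2] -> levels [8 11 3]
Step 2: flows [0->2,1->2] -> levels [7 10 5]
Step 3: flows [0->2,1->2] -> levels [6 9 7]
Step 4: flows [2->0,1->2] -> levels [7 8 7]
Step 5: flows [0=2,1->2] -> levels [7 7 8]
Step 6: flows [2->0,2->1] -> levels [8 8 6]
Step 7: flows [0->2,1->2] -> levels [7 7 8]
  -> period-2 cycle: step 7 state = step 5 state; never stabilizes
  -> state at step 30: (30-5) mod 2 = 1, same as step 6 -> [8 8 6]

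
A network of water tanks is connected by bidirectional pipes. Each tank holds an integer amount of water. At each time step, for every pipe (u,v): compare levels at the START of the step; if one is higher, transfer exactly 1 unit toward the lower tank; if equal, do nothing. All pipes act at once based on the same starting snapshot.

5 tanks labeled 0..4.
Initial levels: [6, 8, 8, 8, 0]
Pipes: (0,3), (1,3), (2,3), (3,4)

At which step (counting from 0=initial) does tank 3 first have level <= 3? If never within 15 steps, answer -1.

Answer: 6

Derivation:
Step 1: flows [3->0,1=3,2=3,3->4] -> levels [7 8 8 6 1]
Step 2: flows [0->3,1->3,2->3,3->4] -> levels [6 7 7 8 2]
Step 3: flows [3->0,3->1,3->2,3->4] -> levels [7 8 8 4 3]
Step 4: flows [0->3,1->3,2->3,3->4] -> levels [6 7 7 6 4]
Step 5: flows [0=3,1->3,2->3,3->4] -> levels [6 6 6 7 5]
Step 6: flows [3->0,3->1,3->2,3->4] -> levels [7 7 7 3 6]
Tank 3 first reaches <=3 at step 6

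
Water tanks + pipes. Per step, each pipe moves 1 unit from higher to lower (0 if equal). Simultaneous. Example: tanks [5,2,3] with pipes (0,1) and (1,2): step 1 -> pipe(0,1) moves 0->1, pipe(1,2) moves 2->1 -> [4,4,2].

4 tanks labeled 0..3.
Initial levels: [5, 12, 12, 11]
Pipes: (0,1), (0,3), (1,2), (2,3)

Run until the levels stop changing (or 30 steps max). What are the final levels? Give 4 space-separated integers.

Answer: 9 10 11 10

Derivation:
Step 1: flows [1->0,3->0,1=2,2->3] -> levels [7 11 11 11]
Step 2: flows [1->0,3->0,1=2,2=3] -> levels [9 10 11 10]
Step 3: flows [1->0,3->0,2->1,2->3] -> levels [11 10 9 10]
Step 4: flows [0->1,0->3,1->2,3->2] -> levels [9 10 11 10]
  -> period-2 cycle: step 4 state = step 2 state; never stabilizes
  -> state at step 30: (30-2) mod 2 = 0, same as step 2 -> [9 10 11 10]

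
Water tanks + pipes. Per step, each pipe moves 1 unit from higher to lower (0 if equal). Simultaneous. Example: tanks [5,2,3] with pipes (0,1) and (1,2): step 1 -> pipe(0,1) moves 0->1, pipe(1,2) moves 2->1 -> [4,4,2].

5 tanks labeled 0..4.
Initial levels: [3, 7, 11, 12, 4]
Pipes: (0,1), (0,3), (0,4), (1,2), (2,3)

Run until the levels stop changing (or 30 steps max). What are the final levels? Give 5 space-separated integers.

Answer: 6 8 7 8 8

Derivation:
Step 1: flows [1->0,3->0,4->0,2->1,3->2] -> levels [6 7 11 10 3]
Step 2: flows [1->0,3->0,0->4,2->1,2->3] -> levels [7 7 9 10 4]
Step 3: flows [0=1,3->0,0->4,2->1,3->2] -> levels [7 8 9 8 5]
Step 4: flows [1->0,3->0,0->4,2->1,2->3] -> levels [8 8 7 8 6]
Step 5: flows [0=1,0=3,0->4,1->2,3->2] -> levels [7 7 9 7 7]
Step 6: flows [0=1,0=3,0=4,2->1,2->3] -> levels [7 8 7 8 7]
Step 7: flows [1->0,3->0,0=4,1->2,3->2] -> levels [9 6 9 6 7]
Step 8: flows [0->1,0->3,0->4,2->1,2->3] -> levels [6 8 7 8 8]
Step 9: flows [1->0,3->0,4->0,1->2,3->2] -> levels [9 6 9 6 7]
  -> period-2 cycle: step 9 state = step 7 state; never stabilizes
  -> state at step 30: (30-7) mod 2 = 1, same as step 8 -> [6 8 7 8 8]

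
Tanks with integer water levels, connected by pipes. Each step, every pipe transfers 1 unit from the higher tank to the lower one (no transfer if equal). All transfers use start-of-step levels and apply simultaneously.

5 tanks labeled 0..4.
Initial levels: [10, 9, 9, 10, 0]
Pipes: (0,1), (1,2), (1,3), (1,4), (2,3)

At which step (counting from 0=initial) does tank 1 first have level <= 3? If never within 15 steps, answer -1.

Answer: -1

Derivation:
Step 1: flows [0->1,1=2,3->1,1->4,3->2] -> levels [9 10 10 8 1]
Step 2: flows [1->0,1=2,1->3,1->4,2->3] -> levels [10 7 9 10 2]
Step 3: flows [0->1,2->1,3->1,1->4,3->2] -> levels [9 9 9 8 3]
Step 4: flows [0=1,1=2,1->3,1->4,2->3] -> levels [9 7 8 10 4]
Step 5: flows [0->1,2->1,3->1,1->4,3->2] -> levels [8 9 8 8 5]
Step 6: flows [1->0,1->2,1->3,1->4,2=3] -> levels [9 5 9 9 6]
Step 7: flows [0->1,2->1,3->1,4->1,2=3] -> levels [8 9 8 8 5]
  -> period-2 cycle (repeats step 5); tank 1 never drops to <=3
Tank 1 never reaches <=3 within 15 steps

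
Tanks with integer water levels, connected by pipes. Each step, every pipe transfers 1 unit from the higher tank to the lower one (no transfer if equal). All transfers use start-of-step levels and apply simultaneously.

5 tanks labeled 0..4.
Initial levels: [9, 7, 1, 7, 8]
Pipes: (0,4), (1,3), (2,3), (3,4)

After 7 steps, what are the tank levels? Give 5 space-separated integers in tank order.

Answer: 7 7 6 4 8

Derivation:
Step 1: flows [0->4,1=3,3->2,4->3] -> levels [8 7 2 7 8]
Step 2: flows [0=4,1=3,3->2,4->3] -> levels [8 7 3 7 7]
Step 3: flows [0->4,1=3,3->2,3=4] -> levels [7 7 4 6 8]
Step 4: flows [4->0,1->3,3->2,4->3] -> levels [8 6 5 7 6]
Step 5: flows [0->4,3->1,3->2,3->4] -> levels [7 7 6 4 8]
Step 6: flows [4->0,1->3,2->3,4->3] -> levels [8 6 5 7 6]
  -> period-2 cycle: step 6 state = step 4 state
  -> state at step 7: (7-4) mod 2 = 1, same as step 5 -> [7 7 6 4 8]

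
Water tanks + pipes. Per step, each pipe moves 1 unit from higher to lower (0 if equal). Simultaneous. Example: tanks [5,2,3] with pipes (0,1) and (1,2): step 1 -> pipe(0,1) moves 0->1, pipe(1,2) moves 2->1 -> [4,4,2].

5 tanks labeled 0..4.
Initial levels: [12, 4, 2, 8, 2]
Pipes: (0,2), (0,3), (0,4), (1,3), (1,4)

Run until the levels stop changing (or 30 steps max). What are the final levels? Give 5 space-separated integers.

Answer: 7 6 5 5 5

Derivation:
Step 1: flows [0->2,0->3,0->4,3->1,1->4] -> levels [9 4 3 8 4]
Step 2: flows [0->2,0->3,0->4,3->1,1=4] -> levels [6 5 4 8 5]
Step 3: flows [0->2,3->0,0->4,3->1,1=4] -> levels [5 6 5 6 6]
Step 4: flows [0=2,3->0,4->0,1=3,1=4] -> levels [7 6 5 5 5]
Step 5: flows [0->2,0->3,0->4,1->3,1->4] -> levels [4 4 6 7 7]
Step 6: flows [2->0,3->0,4->0,3->1,4->1] -> levels [7 6 5 5 5]
  -> period-2 cycle: step 6 state = step 4 state; never stabilizes
  -> state at step 30: (30-4) mod 2 = 0, same as step 4 -> [7 6 5 5 5]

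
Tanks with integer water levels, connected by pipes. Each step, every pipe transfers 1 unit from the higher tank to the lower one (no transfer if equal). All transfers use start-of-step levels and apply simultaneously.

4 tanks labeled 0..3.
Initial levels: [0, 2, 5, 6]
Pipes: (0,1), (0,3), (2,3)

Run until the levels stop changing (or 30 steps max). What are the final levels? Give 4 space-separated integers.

Answer: 4 3 4 2

Derivation:
Step 1: flows [1->0,3->0,3->2] -> levels [2 1 6 4]
Step 2: flows [0->1,3->0,2->3] -> levels [2 2 5 4]
Step 3: flows [0=1,3->0,2->3] -> levels [3 2 4 4]
Step 4: flows [0->1,3->0,2=3] -> levels [3 3 4 3]
Step 5: flows [0=1,0=3,2->3] -> levels [3 3 3 4]
Step 6: flows [0=1,3->0,3->2] -> levels [4 3 4 2]
Step 7: flows [0->1,0->3,2->3] -> levels [2 4 3 4]
Step 8: flows [1->0,3->0,3->2] -> levels [4 3 4 2]
  -> period-2 cycle: step 8 state = step 6 state; never stabilizes
  -> state at step 30: (30-6) mod 2 = 0, same as step 6 -> [4 3 4 2]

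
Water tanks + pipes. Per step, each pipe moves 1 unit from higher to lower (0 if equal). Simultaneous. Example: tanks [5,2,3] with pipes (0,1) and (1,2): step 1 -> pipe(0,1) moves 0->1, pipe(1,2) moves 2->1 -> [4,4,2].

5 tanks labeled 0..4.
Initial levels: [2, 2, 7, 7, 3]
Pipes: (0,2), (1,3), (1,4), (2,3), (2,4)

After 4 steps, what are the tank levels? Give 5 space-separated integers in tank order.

Answer: 5 3 2 6 5

Derivation:
Step 1: flows [2->0,3->1,4->1,2=3,2->4] -> levels [3 4 5 6 3]
Step 2: flows [2->0,3->1,1->4,3->2,2->4] -> levels [4 4 4 4 5]
Step 3: flows [0=2,1=3,4->1,2=3,4->2] -> levels [4 5 5 4 3]
Step 4: flows [2->0,1->3,1->4,2->3,2->4] -> levels [5 3 2 6 5]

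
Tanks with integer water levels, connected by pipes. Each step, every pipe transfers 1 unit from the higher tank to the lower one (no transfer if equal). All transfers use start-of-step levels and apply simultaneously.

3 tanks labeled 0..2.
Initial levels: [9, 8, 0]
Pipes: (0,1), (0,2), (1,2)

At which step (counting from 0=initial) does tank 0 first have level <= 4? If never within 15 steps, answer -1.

Answer: -1

Derivation:
Step 1: flows [0->1,0->2,1->2] -> levels [7 8 2]
Step 2: flows [1->0,0->2,1->2] -> levels [7 6 4]
Step 3: flows [0->1,0->2,1->2] -> levels [5 6 6]
Step 4: flows [1->0,2->0,1=2] -> levels [7 5 5]
Step 5: flows [0->1,0->2,1=2] -> levels [5 6 6]
  -> period-2 cycle (repeats step 3); tank 0 never drops to <=4
Tank 0 never reaches <=4 within 15 steps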